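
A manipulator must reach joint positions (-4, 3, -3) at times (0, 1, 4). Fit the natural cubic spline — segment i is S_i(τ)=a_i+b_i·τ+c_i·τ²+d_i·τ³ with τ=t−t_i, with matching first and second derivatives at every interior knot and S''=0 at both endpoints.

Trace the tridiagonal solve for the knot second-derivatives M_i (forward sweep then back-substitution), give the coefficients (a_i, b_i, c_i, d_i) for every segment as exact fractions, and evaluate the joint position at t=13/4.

Δ: Δ0=7, Δ1=-2
row 1: diag=8, rhs=-54; c'=3/8, d'=-27/4
back: M1=-27/4
M: M0=0, M1=-27/4, M2=0
seg 0: a=-4, c=M0/2=0, d=(M1−M0)/(6·1)=-9/8, b=Δ0−h0·(2M0+M1)/6=65/8
seg 1: a=3, c=M1/2=-27/8, d=(M2−M1)/(6·3)=3/8, b=Δ1−h1·(2M1+M2)/6=19/4
t_q=13/4 → seg 1, τ=9/4; S=3+19/4·τ+-27/8·τ²+3/8·τ³=447/512

  seg 0: a=-4 b=65/8 c=0 d=-9/8
  seg 1: a=3 b=19/4 c=-27/8 d=3/8
S(13/4) = 447/512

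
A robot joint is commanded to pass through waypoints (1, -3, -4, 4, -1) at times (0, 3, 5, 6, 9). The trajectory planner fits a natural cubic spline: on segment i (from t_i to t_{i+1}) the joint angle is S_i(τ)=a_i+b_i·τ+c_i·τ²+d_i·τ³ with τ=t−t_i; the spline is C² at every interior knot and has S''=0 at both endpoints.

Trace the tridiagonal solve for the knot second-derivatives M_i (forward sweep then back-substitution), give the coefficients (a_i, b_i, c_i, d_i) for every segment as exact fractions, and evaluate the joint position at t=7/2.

  seg 0: a=1 b=-157/292 c=0 d=-697/7884
  seg 1: a=-3 b=-427/146 c=-697/876 d=1759/1752
  seg 2: a=-4 b=1301/219 c=1145/219 d=-694/219
  seg 3: a=4 b=503/73 c=-937/219 d=937/1971
S(7/2) = -21191/4672

Δ: Δ0=-4/3, Δ1=-1/2, Δ2=8, Δ3=-5/3
row 1: diag=10, rhs=5; c'=1/5, d'=1/2
row 2: denom=6−2·1/5=28/5; d'=(51−2·1/2)/(28/5)=125/14
row 3: denom=8−1·5/28=219/28; d'=(-58−1·125/14)/(219/28)=-1874/219
back: M3=-1874/219
back: M2=125/14−5/28·-1874/219=2290/219
back: M1=1/2−1/5·2290/219=-697/438
M: M0=0, M1=-697/438, M2=2290/219, M3=-1874/219, M4=0
seg 0: a=1, c=M0/2=0, d=(M1−M0)/(6·3)=-697/7884, b=Δ0−h0·(2M0+M1)/6=-157/292
seg 1: a=-3, c=M1/2=-697/876, d=(M2−M1)/(6·2)=1759/1752, b=Δ1−h1·(2M1+M2)/6=-427/146
seg 2: a=-4, c=M2/2=1145/219, d=(M3−M2)/(6·1)=-694/219, b=Δ2−h2·(2M2+M3)/6=1301/219
seg 3: a=4, c=M3/2=-937/219, d=(M4−M3)/(6·3)=937/1971, b=Δ3−h3·(2M3+M4)/6=503/73
t_q=7/2 → seg 1, τ=1/2; S=-3+-427/146·τ+-697/876·τ²+1759/1752·τ³=-21191/4672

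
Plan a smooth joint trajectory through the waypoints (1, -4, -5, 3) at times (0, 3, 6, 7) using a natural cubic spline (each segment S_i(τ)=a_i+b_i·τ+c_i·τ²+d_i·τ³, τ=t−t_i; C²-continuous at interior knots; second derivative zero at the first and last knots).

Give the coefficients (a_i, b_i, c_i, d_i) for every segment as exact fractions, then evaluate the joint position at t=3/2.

  seg 0: a=1 b=-34/29 c=0 d=-43/783
  seg 1: a=-4 b=-77/29 c=-43/87 d=331/783
  seg 2: a=-5 b=168/29 c=96/29 d=-32/29
S(3/2) = -219/232

Δ: Δ0=-5/3, Δ1=-1/3, Δ2=8
row 1: diag=12, rhs=8; c'=1/4, d'=2/3
row 2: denom=8−3·1/4=29/4; d'=(50−3·2/3)/(29/4)=192/29
back: M2=192/29
back: M1=2/3−1/4·192/29=-86/87
M: M0=0, M1=-86/87, M2=192/29, M3=0
seg 0: a=1, c=M0/2=0, d=(M1−M0)/(6·3)=-43/783, b=Δ0−h0·(2M0+M1)/6=-34/29
seg 1: a=-4, c=M1/2=-43/87, d=(M2−M1)/(6·3)=331/783, b=Δ1−h1·(2M1+M2)/6=-77/29
seg 2: a=-5, c=M2/2=96/29, d=(M3−M2)/(6·1)=-32/29, b=Δ2−h2·(2M2+M3)/6=168/29
t_q=3/2 → seg 0, τ=3/2; S=1+-34/29·τ+0·τ²+-43/783·τ³=-219/232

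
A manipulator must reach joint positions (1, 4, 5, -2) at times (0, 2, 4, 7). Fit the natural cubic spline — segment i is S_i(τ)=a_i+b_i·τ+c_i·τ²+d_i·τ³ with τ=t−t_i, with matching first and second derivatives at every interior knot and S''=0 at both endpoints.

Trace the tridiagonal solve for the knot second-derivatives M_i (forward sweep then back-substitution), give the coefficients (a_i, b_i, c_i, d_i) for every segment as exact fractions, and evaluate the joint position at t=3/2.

  seg 0: a=1 b=92/57 c=0 d=-13/456
  seg 1: a=4 b=145/114 c=-13/76 d=-49/456
  seg 2: a=5 b=-40/57 c=-31/38 d=31/342
S(3/2) = 4043/1216

Δ: Δ0=3/2, Δ1=1/2, Δ2=-7/3
row 1: diag=8, rhs=-6; c'=1/4, d'=-3/4
row 2: denom=10−2·1/4=19/2; d'=(-17−2·-3/4)/(19/2)=-31/19
back: M2=-31/19
back: M1=-3/4−1/4·-31/19=-13/38
M: M0=0, M1=-13/38, M2=-31/19, M3=0
seg 0: a=1, c=M0/2=0, d=(M1−M0)/(6·2)=-13/456, b=Δ0−h0·(2M0+M1)/6=92/57
seg 1: a=4, c=M1/2=-13/76, d=(M2−M1)/(6·2)=-49/456, b=Δ1−h1·(2M1+M2)/6=145/114
seg 2: a=5, c=M2/2=-31/38, d=(M3−M2)/(6·3)=31/342, b=Δ2−h2·(2M2+M3)/6=-40/57
t_q=3/2 → seg 0, τ=3/2; S=1+92/57·τ+0·τ²+-13/456·τ³=4043/1216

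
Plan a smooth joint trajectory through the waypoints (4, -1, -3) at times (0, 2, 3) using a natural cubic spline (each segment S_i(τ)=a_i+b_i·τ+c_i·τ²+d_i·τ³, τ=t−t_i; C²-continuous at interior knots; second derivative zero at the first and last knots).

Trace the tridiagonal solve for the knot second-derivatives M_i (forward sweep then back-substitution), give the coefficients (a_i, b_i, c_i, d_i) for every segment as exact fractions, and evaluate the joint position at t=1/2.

  seg 0: a=4 b=-8/3 c=0 d=1/24
  seg 1: a=-1 b=-13/6 c=1/4 d=-1/12
S(1/2) = 171/64

Δ: Δ0=-5/2, Δ1=-2
row 1: diag=6, rhs=3; c'=1/6, d'=1/2
back: M1=1/2
M: M0=0, M1=1/2, M2=0
seg 0: a=4, c=M0/2=0, d=(M1−M0)/(6·2)=1/24, b=Δ0−h0·(2M0+M1)/6=-8/3
seg 1: a=-1, c=M1/2=1/4, d=(M2−M1)/(6·1)=-1/12, b=Δ1−h1·(2M1+M2)/6=-13/6
t_q=1/2 → seg 0, τ=1/2; S=4+-8/3·τ+0·τ²+1/24·τ³=171/64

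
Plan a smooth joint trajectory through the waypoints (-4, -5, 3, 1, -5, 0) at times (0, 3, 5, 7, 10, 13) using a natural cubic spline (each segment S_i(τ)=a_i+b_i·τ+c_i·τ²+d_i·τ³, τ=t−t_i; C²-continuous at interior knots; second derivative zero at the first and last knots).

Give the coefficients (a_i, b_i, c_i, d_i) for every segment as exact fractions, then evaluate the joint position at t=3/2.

  seg 0: a=-4 b=-163/78 c=0 d=137/702
  seg 1: a=-5 b=124/39 c=137/78 d=-35/52
  seg 2: a=3 b=83/39 c=-89/39 d=14/39
  seg 3: a=1 b=-35/13 c=-5/39 d=14/117
  seg 4: a=-5 b=-3/13 c=37/39 d=-37/351
S(3/2) = -1347/208

Δ: Δ0=-1/3, Δ1=4, Δ2=-1, Δ3=-2, Δ4=5/3
row 1: diag=10, rhs=26; c'=1/5, d'=13/5
row 2: denom=8−2·1/5=38/5; d'=(-30−2·13/5)/(38/5)=-88/19
row 3: denom=10−2·5/19=180/19; d'=(-6−2·-88/19)/(180/19)=31/90
row 4: denom=12−3·19/60=221/20; d'=(22−3·31/90)/(221/20)=74/39
back: M4=74/39
back: M3=31/90−19/60·74/39=-10/39
back: M2=-88/19−5/19·-10/39=-178/39
back: M1=13/5−1/5·-178/39=137/39
M: M0=0, M1=137/39, M2=-178/39, M3=-10/39, M4=74/39, M5=0
seg 0: a=-4, c=M0/2=0, d=(M1−M0)/(6·3)=137/702, b=Δ0−h0·(2M0+M1)/6=-163/78
seg 1: a=-5, c=M1/2=137/78, d=(M2−M1)/(6·2)=-35/52, b=Δ1−h1·(2M1+M2)/6=124/39
seg 2: a=3, c=M2/2=-89/39, d=(M3−M2)/(6·2)=14/39, b=Δ2−h2·(2M2+M3)/6=83/39
seg 3: a=1, c=M3/2=-5/39, d=(M4−M3)/(6·3)=14/117, b=Δ3−h3·(2M3+M4)/6=-35/13
seg 4: a=-5, c=M4/2=37/39, d=(M5−M4)/(6·3)=-37/351, b=Δ4−h4·(2M4+M5)/6=-3/13
t_q=3/2 → seg 0, τ=3/2; S=-4+-163/78·τ+0·τ²+137/702·τ³=-1347/208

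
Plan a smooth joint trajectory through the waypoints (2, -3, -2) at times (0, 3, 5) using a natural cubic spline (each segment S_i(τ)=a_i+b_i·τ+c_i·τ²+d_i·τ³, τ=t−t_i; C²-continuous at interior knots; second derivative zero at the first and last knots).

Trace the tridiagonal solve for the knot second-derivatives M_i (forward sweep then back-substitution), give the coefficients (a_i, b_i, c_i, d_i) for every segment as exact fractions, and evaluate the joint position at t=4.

  seg 0: a=2 b=-139/60 c=0 d=13/180
  seg 1: a=-3 b=-11/30 c=13/20 d=-13/120
S(4) = -113/40

Δ: Δ0=-5/3, Δ1=1/2
row 1: diag=10, rhs=13; c'=1/5, d'=13/10
back: M1=13/10
M: M0=0, M1=13/10, M2=0
seg 0: a=2, c=M0/2=0, d=(M1−M0)/(6·3)=13/180, b=Δ0−h0·(2M0+M1)/6=-139/60
seg 1: a=-3, c=M1/2=13/20, d=(M2−M1)/(6·2)=-13/120, b=Δ1−h1·(2M1+M2)/6=-11/30
t_q=4 → seg 1, τ=1; S=-3+-11/30·τ+13/20·τ²+-13/120·τ³=-113/40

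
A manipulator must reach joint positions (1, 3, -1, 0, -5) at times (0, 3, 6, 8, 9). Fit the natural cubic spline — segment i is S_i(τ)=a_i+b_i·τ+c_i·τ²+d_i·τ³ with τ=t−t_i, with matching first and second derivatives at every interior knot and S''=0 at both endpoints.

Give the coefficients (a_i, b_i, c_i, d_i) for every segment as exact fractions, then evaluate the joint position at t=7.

  seg 0: a=1 b=473/309 c=0 d=-89/927
  seg 1: a=3 b=-328/309 c=-89/103 d=239/927
  seg 2: a=-1 b=221/309 c=150/103 d=-1933/2472
  seg 3: a=0 b=-1757/618 c=-1333/412 d=1333/1236
S(7) = 321/824

Δ: Δ0=2/3, Δ1=-4/3, Δ2=1/2, Δ3=-5
row 1: diag=12, rhs=-12; c'=1/4, d'=-1
row 2: denom=10−3·1/4=37/4; d'=(11−3·-1)/(37/4)=56/37
row 3: denom=6−2·8/37=206/37; d'=(-33−2·56/37)/(206/37)=-1333/206
back: M3=-1333/206
back: M2=56/37−8/37·-1333/206=300/103
back: M1=-1−1/4·300/103=-178/103
M: M0=0, M1=-178/103, M2=300/103, M3=-1333/206, M4=0
seg 0: a=1, c=M0/2=0, d=(M1−M0)/(6·3)=-89/927, b=Δ0−h0·(2M0+M1)/6=473/309
seg 1: a=3, c=M1/2=-89/103, d=(M2−M1)/(6·3)=239/927, b=Δ1−h1·(2M1+M2)/6=-328/309
seg 2: a=-1, c=M2/2=150/103, d=(M3−M2)/(6·2)=-1933/2472, b=Δ2−h2·(2M2+M3)/6=221/309
seg 3: a=0, c=M3/2=-1333/412, d=(M4−M3)/(6·1)=1333/1236, b=Δ3−h3·(2M3+M4)/6=-1757/618
t_q=7 → seg 2, τ=1; S=-1+221/309·τ+150/103·τ²+-1933/2472·τ³=321/824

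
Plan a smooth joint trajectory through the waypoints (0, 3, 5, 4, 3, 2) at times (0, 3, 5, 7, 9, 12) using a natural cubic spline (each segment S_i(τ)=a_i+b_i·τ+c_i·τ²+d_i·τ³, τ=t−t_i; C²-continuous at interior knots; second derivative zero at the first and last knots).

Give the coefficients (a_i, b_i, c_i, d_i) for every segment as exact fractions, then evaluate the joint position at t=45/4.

  seg 0: a=0 b=587/672 c=0 d=85/6048
  seg 1: a=3 b=421/336 c=85/672 d=-85/672
  seg 2: a=5 b=27/112 c=-425/672 d=11/84
  seg 3: a=4 b=-241/336 c=103/672 d=-5/224
  seg 4: a=3 b=-125/336 c=13/672 d=-13/6048
S(45/4) = 32061/14336

Δ: Δ0=1, Δ1=1, Δ2=-1/2, Δ3=-1/2, Δ4=-1/3
row 1: diag=10, rhs=0; c'=1/5, d'=0
row 2: denom=8−2·1/5=38/5; d'=(-9−2·0)/(38/5)=-45/38
row 3: denom=8−2·5/19=142/19; d'=(0−2·-45/38)/(142/19)=45/142
row 4: denom=10−2·19/71=672/71; d'=(1−2·45/142)/(672/71)=13/336
back: M4=13/336
back: M3=45/142−19/71·13/336=103/336
back: M2=-45/38−5/19·103/336=-425/336
back: M1=0−1/5·-425/336=85/336
M: M0=0, M1=85/336, M2=-425/336, M3=103/336, M4=13/336, M5=0
seg 0: a=0, c=M0/2=0, d=(M1−M0)/(6·3)=85/6048, b=Δ0−h0·(2M0+M1)/6=587/672
seg 1: a=3, c=M1/2=85/672, d=(M2−M1)/(6·2)=-85/672, b=Δ1−h1·(2M1+M2)/6=421/336
seg 2: a=5, c=M2/2=-425/672, d=(M3−M2)/(6·2)=11/84, b=Δ2−h2·(2M2+M3)/6=27/112
seg 3: a=4, c=M3/2=103/672, d=(M4−M3)/(6·2)=-5/224, b=Δ3−h3·(2M3+M4)/6=-241/336
seg 4: a=3, c=M4/2=13/672, d=(M5−M4)/(6·3)=-13/6048, b=Δ4−h4·(2M4+M5)/6=-125/336
t_q=45/4 → seg 4, τ=9/4; S=3+-125/336·τ+13/672·τ²+-13/6048·τ³=32061/14336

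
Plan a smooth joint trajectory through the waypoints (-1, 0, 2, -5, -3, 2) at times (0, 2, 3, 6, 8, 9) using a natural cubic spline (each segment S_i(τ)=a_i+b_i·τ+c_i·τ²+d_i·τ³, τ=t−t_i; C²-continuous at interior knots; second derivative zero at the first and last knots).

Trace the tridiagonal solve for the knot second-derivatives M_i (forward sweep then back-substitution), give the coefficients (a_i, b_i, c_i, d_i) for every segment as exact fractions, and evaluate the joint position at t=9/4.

  seg 0: a=-1 b=-439/1731 c=0 d=2609/13848
  seg 1: a=0 b=6949/3462 c=2609/2308 d=-7877/6924
  seg 2: a=2 b=5921/6924 c=-1317/577 d=2815/6924
  seg 3: a=-5 b=-6449/3462 c=3177/2308 d=95/3462
  seg 4: a=-3 b=13753/3462 c=3557/2308 d=-3557/6924
S(9/4) = 81933/147712

Δ: Δ0=1/2, Δ1=2, Δ2=-7/3, Δ3=1, Δ4=5
row 1: diag=6, rhs=9; c'=1/6, d'=3/2
row 2: denom=8−1·1/6=47/6; d'=(-26−1·3/2)/(47/6)=-165/47
row 3: denom=10−3·18/47=416/47; d'=(20−3·-165/47)/(416/47)=1435/416
row 4: denom=6−2·47/208=577/104; d'=(24−2·1435/416)/(577/104)=3557/1154
back: M4=3557/1154
back: M3=1435/416−47/208·3557/1154=3177/1154
back: M2=-165/47−18/47·3177/1154=-2634/577
back: M1=3/2−1/6·-2634/577=2609/1154
M: M0=0, M1=2609/1154, M2=-2634/577, M3=3177/1154, M4=3557/1154, M5=0
seg 0: a=-1, c=M0/2=0, d=(M1−M0)/(6·2)=2609/13848, b=Δ0−h0·(2M0+M1)/6=-439/1731
seg 1: a=0, c=M1/2=2609/2308, d=(M2−M1)/(6·1)=-7877/6924, b=Δ1−h1·(2M1+M2)/6=6949/3462
seg 2: a=2, c=M2/2=-1317/577, d=(M3−M2)/(6·3)=2815/6924, b=Δ2−h2·(2M2+M3)/6=5921/6924
seg 3: a=-5, c=M3/2=3177/2308, d=(M4−M3)/(6·2)=95/3462, b=Δ3−h3·(2M3+M4)/6=-6449/3462
seg 4: a=-3, c=M4/2=3557/2308, d=(M5−M4)/(6·1)=-3557/6924, b=Δ4−h4·(2M4+M5)/6=13753/3462
t_q=9/4 → seg 1, τ=1/4; S=0+6949/3462·τ+2609/2308·τ²+-7877/6924·τ³=81933/147712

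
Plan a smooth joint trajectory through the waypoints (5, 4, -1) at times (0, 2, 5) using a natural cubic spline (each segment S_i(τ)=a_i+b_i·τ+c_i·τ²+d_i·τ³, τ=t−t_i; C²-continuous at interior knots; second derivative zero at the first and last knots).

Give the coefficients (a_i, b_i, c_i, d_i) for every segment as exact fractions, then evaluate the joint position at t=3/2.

Δ: Δ0=-1/2, Δ1=-5/3
row 1: diag=10, rhs=-7; c'=3/10, d'=-7/10
back: M1=-7/10
M: M0=0, M1=-7/10, M2=0
seg 0: a=5, c=M0/2=0, d=(M1−M0)/(6·2)=-7/120, b=Δ0−h0·(2M0+M1)/6=-4/15
seg 1: a=4, c=M1/2=-7/20, d=(M2−M1)/(6·3)=7/180, b=Δ1−h1·(2M1+M2)/6=-29/30
t_q=3/2 → seg 0, τ=3/2; S=5+-4/15·τ+0·τ²+-7/120·τ³=1409/320

  seg 0: a=5 b=-4/15 c=0 d=-7/120
  seg 1: a=4 b=-29/30 c=-7/20 d=7/180
S(3/2) = 1409/320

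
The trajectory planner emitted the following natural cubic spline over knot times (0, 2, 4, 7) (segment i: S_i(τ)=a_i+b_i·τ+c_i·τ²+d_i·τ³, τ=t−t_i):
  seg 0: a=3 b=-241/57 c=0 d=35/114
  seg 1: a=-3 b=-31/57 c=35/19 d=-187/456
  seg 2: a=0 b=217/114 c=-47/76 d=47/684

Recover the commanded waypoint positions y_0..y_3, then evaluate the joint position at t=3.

y_0 = S_0(0) = a_0 = 3
y_1 = S_1(0) = a_1 = -3
y_2 = S_2(0) = a_2 = 0
y_3 = S_2(3) = 2
t_q=3 is in segment 1 (τ=1); S_1(τ)=-321/152

y_0=3 y_1=-3 y_2=0 y_3=2
S(3) = -321/152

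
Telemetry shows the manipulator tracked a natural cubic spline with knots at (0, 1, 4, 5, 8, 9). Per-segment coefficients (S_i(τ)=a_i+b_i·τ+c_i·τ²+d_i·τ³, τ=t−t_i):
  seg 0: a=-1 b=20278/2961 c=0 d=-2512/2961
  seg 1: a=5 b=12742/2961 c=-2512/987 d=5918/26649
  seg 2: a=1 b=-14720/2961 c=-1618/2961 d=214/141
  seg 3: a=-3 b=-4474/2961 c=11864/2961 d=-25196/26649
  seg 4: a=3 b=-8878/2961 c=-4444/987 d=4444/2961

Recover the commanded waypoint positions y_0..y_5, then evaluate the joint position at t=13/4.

y_0=-1 y_1=5 y_2=1 y_3=-3 y_4=3 y_5=-3
S(13/4) = 45559/10528

y_0 = S_0(0) = a_0 = -1
y_1 = S_1(0) = a_1 = 5
y_2 = S_2(0) = a_2 = 1
y_3 = S_3(0) = a_3 = -3
y_4 = S_4(0) = a_4 = 3
y_5 = S_4(1) = -3
t_q=13/4 is in segment 1 (τ=9/4); S_1(τ)=45559/10528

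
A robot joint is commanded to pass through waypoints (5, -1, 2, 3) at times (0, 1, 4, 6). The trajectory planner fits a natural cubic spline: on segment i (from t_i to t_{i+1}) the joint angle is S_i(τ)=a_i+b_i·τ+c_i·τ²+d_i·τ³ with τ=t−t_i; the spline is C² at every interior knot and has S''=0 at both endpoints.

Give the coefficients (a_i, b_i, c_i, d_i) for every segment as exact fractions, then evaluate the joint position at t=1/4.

  seg 0: a=5 b=-995/142 c=0 d=143/142
  seg 1: a=-1 b=-283/71 c=429/142 d=-193/426
  seg 2: a=2 b=271/142 c=-75/71 d=25/142
S(1/4) = 29663/9088

Δ: Δ0=-6, Δ1=1, Δ2=1/2
row 1: diag=8, rhs=42; c'=3/8, d'=21/4
row 2: denom=10−3·3/8=71/8; d'=(-3−3·21/4)/(71/8)=-150/71
back: M2=-150/71
back: M1=21/4−3/8·-150/71=429/71
M: M0=0, M1=429/71, M2=-150/71, M3=0
seg 0: a=5, c=M0/2=0, d=(M1−M0)/(6·1)=143/142, b=Δ0−h0·(2M0+M1)/6=-995/142
seg 1: a=-1, c=M1/2=429/142, d=(M2−M1)/(6·3)=-193/426, b=Δ1−h1·(2M1+M2)/6=-283/71
seg 2: a=2, c=M2/2=-75/71, d=(M3−M2)/(6·2)=25/142, b=Δ2−h2·(2M2+M3)/6=271/142
t_q=1/4 → seg 0, τ=1/4; S=5+-995/142·τ+0·τ²+143/142·τ³=29663/9088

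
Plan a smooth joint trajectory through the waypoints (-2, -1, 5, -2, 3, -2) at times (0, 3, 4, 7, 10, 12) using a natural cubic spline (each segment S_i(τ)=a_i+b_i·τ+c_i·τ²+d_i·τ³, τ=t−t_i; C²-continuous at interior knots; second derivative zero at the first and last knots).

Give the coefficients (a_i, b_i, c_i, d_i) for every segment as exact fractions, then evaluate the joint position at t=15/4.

Δ: Δ0=1/3, Δ1=6, Δ2=-7/3, Δ3=5/3, Δ4=-5/2
row 1: diag=8, rhs=34; c'=1/8, d'=17/4
row 2: denom=8−1·1/8=63/8; d'=(-50−1·17/4)/(63/8)=-62/9
row 3: denom=12−3·8/21=76/7; d'=(24−3·-62/9)/(76/7)=469/114
row 4: denom=10−3·21/76=697/76; d'=(-25−3·469/114)/(697/76)=-2838/697
back: M4=-2838/697
back: M3=469/114−21/76·-2838/697=10955/2091
back: M2=-62/9−8/21·10955/2091=-18578/2091
back: M1=17/4−1/8·-18578/2091=11209/2091
M: M0=0, M1=11209/2091, M2=-18578/2091, M3=10955/2091, M4=-2838/697, M5=0
seg 0: a=-2, c=M0/2=0, d=(M1−M0)/(6·3)=11209/37638, b=Δ0−h0·(2M0+M1)/6=-9815/4182
seg 1: a=-1, c=M1/2=11209/4182, d=(M2−M1)/(6·1)=-9929/4182, b=Δ1−h1·(2M1+M2)/6=11906/2091
seg 2: a=5, c=M2/2=-9289/2091, d=(M3−M2)/(6·3)=29533/37638, b=Δ2−h2·(2M2+M3)/6=5481/1394
seg 3: a=-2, c=M3/2=10955/4182, d=(M4−M3)/(6·3)=-19469/37638, b=Δ3−h3·(2M3+M4)/6=-63/41
seg 4: a=3, c=M4/2=-1419/697, d=(M5−M4)/(6·2)=473/1394, b=Δ4−h4·(2M4+M5)/6=299/1394
t_q=15/4 → seg 1, τ=3/4; S=-1+11906/2091·τ+11209/4182·τ²+-9929/4182·τ³=19819/5248

  seg 0: a=-2 b=-9815/4182 c=0 d=11209/37638
  seg 1: a=-1 b=11906/2091 c=11209/4182 d=-9929/4182
  seg 2: a=5 b=5481/1394 c=-9289/2091 d=29533/37638
  seg 3: a=-2 b=-63/41 c=10955/4182 d=-19469/37638
  seg 4: a=3 b=299/1394 c=-1419/697 d=473/1394
S(15/4) = 19819/5248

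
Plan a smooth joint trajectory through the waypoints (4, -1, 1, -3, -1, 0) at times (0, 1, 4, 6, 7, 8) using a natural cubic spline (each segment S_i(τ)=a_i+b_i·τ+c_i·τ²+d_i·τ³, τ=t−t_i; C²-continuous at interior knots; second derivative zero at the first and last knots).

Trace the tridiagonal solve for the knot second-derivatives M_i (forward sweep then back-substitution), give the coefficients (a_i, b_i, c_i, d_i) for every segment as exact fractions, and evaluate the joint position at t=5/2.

Δ: Δ0=-5, Δ1=2/3, Δ2=-2, Δ3=2, Δ4=1
row 1: diag=8, rhs=34; c'=3/8, d'=17/4
row 2: denom=10−3·3/8=71/8; d'=(-16−3·17/4)/(71/8)=-230/71
row 3: denom=6−2·16/71=394/71; d'=(24−2·-230/71)/(394/71)=1082/197
row 4: denom=4−1·71/394=1505/394; d'=(-6−1·1082/197)/(1505/394)=-4528/1505
back: M4=-4528/1505
back: M3=1082/197−71/394·-4528/1505=9082/1505
back: M2=-230/71−16/71·9082/1505=-6922/1505
back: M1=17/4−3/8·-6922/1505=8992/1505
M: M0=0, M1=8992/1505, M2=-6922/1505, M3=9082/1505, M4=-4528/1505, M5=0
seg 0: a=4, c=M0/2=0, d=(M1−M0)/(6·1)=4496/4515, b=Δ0−h0·(2M0+M1)/6=-27071/4515
seg 1: a=-1, c=M1/2=4496/1505, d=(M2−M1)/(6·3)=-7957/13545, b=Δ1−h1·(2M1+M2)/6=-13583/4515
seg 2: a=1, c=M2/2=-3461/1505, d=(M3−M2)/(6·2)=4001/4515, b=Δ2−h2·(2M2+M3)/6=-4268/4515
seg 3: a=-3, c=M3/2=4541/1505, d=(M4−M3)/(6·1)=-1361/903, b=Δ3−h3·(2M3+M4)/6=316/645
seg 4: a=-1, c=M4/2=-2264/1505, d=(M5−M4)/(6·1)=2264/4515, b=Δ4−h4·(2M4+M5)/6=9043/4515
t_q=5/2 → seg 1, τ=3/2; S=-1+-13583/4515·τ+4496/1505·τ²+-7957/13545·τ³=-1863/2408

  seg 0: a=4 b=-27071/4515 c=0 d=4496/4515
  seg 1: a=-1 b=-13583/4515 c=4496/1505 d=-7957/13545
  seg 2: a=1 b=-4268/4515 c=-3461/1505 d=4001/4515
  seg 3: a=-3 b=316/645 c=4541/1505 d=-1361/903
  seg 4: a=-1 b=9043/4515 c=-2264/1505 d=2264/4515
S(5/2) = -1863/2408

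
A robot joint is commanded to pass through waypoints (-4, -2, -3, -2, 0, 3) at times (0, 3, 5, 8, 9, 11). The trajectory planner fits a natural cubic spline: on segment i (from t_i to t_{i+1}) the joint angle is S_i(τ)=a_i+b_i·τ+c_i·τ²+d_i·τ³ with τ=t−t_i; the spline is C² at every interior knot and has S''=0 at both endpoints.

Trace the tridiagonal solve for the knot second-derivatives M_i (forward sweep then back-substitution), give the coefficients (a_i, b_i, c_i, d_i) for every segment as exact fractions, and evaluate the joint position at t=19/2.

Δ: Δ0=2/3, Δ1=-1/2, Δ2=1/3, Δ3=2, Δ4=3/2
row 1: diag=10, rhs=-7; c'=1/5, d'=-7/10
row 2: denom=10−2·1/5=48/5; d'=(5−2·-7/10)/(48/5)=2/3
row 3: denom=8−3·5/16=113/16; d'=(10−3·2/3)/(113/16)=128/113
row 4: denom=6−1·16/113=662/113; d'=(-3−1·128/113)/(662/113)=-467/662
back: M4=-467/662
back: M3=128/113−16/113·-467/662=408/331
back: M2=2/3−5/16·408/331=559/1986
back: M1=-7/10−1/5·559/1986=-751/993
M: M0=0, M1=-751/993, M2=559/1986, M3=408/331, M4=-467/662, M5=0
seg 0: a=-4, c=M0/2=0, d=(M1−M0)/(6·3)=-751/17874, b=Δ0−h0·(2M0+M1)/6=2075/1986
seg 1: a=-2, c=M1/2=-751/1986, d=(M2−M1)/(6·2)=229/2648, b=Δ1−h1·(2M1+M2)/6=-89/993
seg 2: a=-3, c=M2/2=559/3972, d=(M3−M2)/(6·3)=1889/35748, b=Δ2−h2·(2M2+M3)/6=-1121/1986
seg 3: a=-2, c=M3/2=204/331, d=(M4−M3)/(6·1)=-1283/3972, b=Δ3−h3·(2M3+M4)/6=6779/3972
seg 4: a=0, c=M4/2=-467/1324, d=(M5−M4)/(6·2)=467/7944, b=Δ4−h4·(2M4+M5)/6=3913/1986
t_q=19/2 → seg 4, τ=1/2; S=0+3913/1986·τ+-467/1324·τ²+467/7944·τ³=19157/21184

  seg 0: a=-4 b=2075/1986 c=0 d=-751/17874
  seg 1: a=-2 b=-89/993 c=-751/1986 d=229/2648
  seg 2: a=-3 b=-1121/1986 c=559/3972 d=1889/35748
  seg 3: a=-2 b=6779/3972 c=204/331 d=-1283/3972
  seg 4: a=0 b=3913/1986 c=-467/1324 d=467/7944
S(19/2) = 19157/21184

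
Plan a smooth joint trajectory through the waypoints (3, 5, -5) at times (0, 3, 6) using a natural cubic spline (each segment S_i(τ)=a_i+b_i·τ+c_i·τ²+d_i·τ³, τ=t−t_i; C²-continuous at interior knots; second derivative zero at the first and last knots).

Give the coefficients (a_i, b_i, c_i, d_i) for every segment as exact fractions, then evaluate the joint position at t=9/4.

Δ: Δ0=2/3, Δ1=-10/3
row 1: diag=12, rhs=-24; c'=1/4, d'=-2
back: M1=-2
M: M0=0, M1=-2, M2=0
seg 0: a=3, c=M0/2=0, d=(M1−M0)/(6·3)=-1/9, b=Δ0−h0·(2M0+M1)/6=5/3
seg 1: a=5, c=M1/2=-1, d=(M2−M1)/(6·3)=1/9, b=Δ1−h1·(2M1+M2)/6=-4/3
t_q=9/4 → seg 0, τ=9/4; S=3+5/3·τ+0·τ²+-1/9·τ³=351/64

  seg 0: a=3 b=5/3 c=0 d=-1/9
  seg 1: a=5 b=-4/3 c=-1 d=1/9
S(9/4) = 351/64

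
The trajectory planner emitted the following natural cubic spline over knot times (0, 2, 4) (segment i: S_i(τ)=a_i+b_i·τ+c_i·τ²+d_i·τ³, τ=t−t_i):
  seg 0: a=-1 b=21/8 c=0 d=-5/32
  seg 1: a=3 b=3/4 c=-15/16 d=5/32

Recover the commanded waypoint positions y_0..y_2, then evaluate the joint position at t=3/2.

y_0=-1 y_1=3 y_2=2
S(3/2) = 617/256

y_0 = S_0(0) = a_0 = -1
y_1 = S_1(0) = a_1 = 3
y_2 = S_1(2) = 2
t_q=3/2 is in segment 0 (τ=3/2); S_0(τ)=617/256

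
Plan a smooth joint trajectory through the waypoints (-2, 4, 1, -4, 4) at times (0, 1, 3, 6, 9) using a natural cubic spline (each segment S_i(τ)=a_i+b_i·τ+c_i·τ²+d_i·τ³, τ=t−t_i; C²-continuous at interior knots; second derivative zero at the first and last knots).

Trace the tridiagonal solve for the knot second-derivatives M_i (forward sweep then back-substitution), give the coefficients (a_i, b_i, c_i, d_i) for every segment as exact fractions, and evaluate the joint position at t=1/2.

Δ: Δ0=6, Δ1=-3/2, Δ2=-5/3, Δ3=8/3
row 1: diag=6, rhs=-45; c'=1/3, d'=-15/2
row 2: denom=10−2·1/3=28/3; d'=(-1−2·-15/2)/(28/3)=3/2
row 3: denom=12−3·9/28=309/28; d'=(26−3·3/2)/(309/28)=602/309
back: M3=602/309
back: M2=3/2−9/28·602/309=90/103
back: M1=-15/2−1/3·90/103=-1605/206
M: M0=0, M1=-1605/206, M2=90/103, M3=602/309, M4=0
seg 0: a=-2, c=M0/2=0, d=(M1−M0)/(6·1)=-535/412, b=Δ0−h0·(2M0+M1)/6=3007/412
seg 1: a=4, c=M1/2=-1605/412, d=(M2−M1)/(6·2)=595/824, b=Δ1−h1·(2M1+M2)/6=701/206
seg 2: a=1, c=M2/2=45/103, d=(M3−M2)/(6·3)=166/2781, b=Δ2−h2·(2M2+M3)/6=-362/103
seg 3: a=-4, c=M3/2=301/309, d=(M4−M3)/(6·3)=-301/2781, b=Δ3−h3·(2M3+M4)/6=74/103
t_q=1/2 → seg 0, τ=1/2; S=-2+3007/412·τ+0·τ²+-535/412·τ³=4901/3296

  seg 0: a=-2 b=3007/412 c=0 d=-535/412
  seg 1: a=4 b=701/206 c=-1605/412 d=595/824
  seg 2: a=1 b=-362/103 c=45/103 d=166/2781
  seg 3: a=-4 b=74/103 c=301/309 d=-301/2781
S(1/2) = 4901/3296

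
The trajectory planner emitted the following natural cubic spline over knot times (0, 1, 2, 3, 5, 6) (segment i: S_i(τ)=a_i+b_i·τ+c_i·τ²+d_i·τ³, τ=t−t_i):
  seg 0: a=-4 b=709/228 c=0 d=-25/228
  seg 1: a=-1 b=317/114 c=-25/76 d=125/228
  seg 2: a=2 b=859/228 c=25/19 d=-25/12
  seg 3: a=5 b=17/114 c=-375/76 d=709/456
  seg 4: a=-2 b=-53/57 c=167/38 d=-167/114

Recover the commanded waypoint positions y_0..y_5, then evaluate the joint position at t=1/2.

y_0=-4 y_1=-1 y_2=2 y_3=5 y_4=-2 y_5=0
S(1/2) = -1495/608

y_0 = S_0(0) = a_0 = -4
y_1 = S_1(0) = a_1 = -1
y_2 = S_2(0) = a_2 = 2
y_3 = S_3(0) = a_3 = 5
y_4 = S_4(0) = a_4 = -2
y_5 = S_4(1) = 0
t_q=1/2 is in segment 0 (τ=1/2); S_0(τ)=-1495/608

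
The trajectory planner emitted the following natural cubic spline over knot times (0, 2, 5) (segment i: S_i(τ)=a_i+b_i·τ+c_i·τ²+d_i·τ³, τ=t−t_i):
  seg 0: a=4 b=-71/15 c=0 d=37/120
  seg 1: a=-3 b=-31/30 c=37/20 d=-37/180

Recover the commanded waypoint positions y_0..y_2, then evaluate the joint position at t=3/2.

y_0=4 y_1=-3 y_2=5
S(3/2) = -659/320

y_0 = S_0(0) = a_0 = 4
y_1 = S_1(0) = a_1 = -3
y_2 = S_1(3) = 5
t_q=3/2 is in segment 0 (τ=3/2); S_0(τ)=-659/320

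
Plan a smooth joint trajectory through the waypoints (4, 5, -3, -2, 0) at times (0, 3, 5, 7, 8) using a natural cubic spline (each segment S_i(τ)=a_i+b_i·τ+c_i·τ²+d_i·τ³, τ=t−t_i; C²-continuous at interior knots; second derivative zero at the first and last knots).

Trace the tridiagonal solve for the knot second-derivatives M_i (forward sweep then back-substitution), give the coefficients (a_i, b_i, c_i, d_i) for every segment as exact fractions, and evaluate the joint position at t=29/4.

  seg 0: a=4 b=641/312 c=0 d=-179/936
  seg 1: a=5 b=-485/156 c=-179/104 d=199/312
  seg 2: a=-3 b=-365/156 c=219/104 d=-107/312
  seg 3: a=-2 b=307/156 c=5/104 d=-5/312
S(29/4) = -10019/6656

Δ: Δ0=1/3, Δ1=-4, Δ2=1/2, Δ3=2
row 1: diag=10, rhs=-26; c'=1/5, d'=-13/5
row 2: denom=8−2·1/5=38/5; d'=(27−2·-13/5)/(38/5)=161/38
row 3: denom=6−2·5/19=104/19; d'=(9−2·161/38)/(104/19)=5/52
back: M3=5/52
back: M2=161/38−5/19·5/52=219/52
back: M1=-13/5−1/5·219/52=-179/52
M: M0=0, M1=-179/52, M2=219/52, M3=5/52, M4=0
seg 0: a=4, c=M0/2=0, d=(M1−M0)/(6·3)=-179/936, b=Δ0−h0·(2M0+M1)/6=641/312
seg 1: a=5, c=M1/2=-179/104, d=(M2−M1)/(6·2)=199/312, b=Δ1−h1·(2M1+M2)/6=-485/156
seg 2: a=-3, c=M2/2=219/104, d=(M3−M2)/(6·2)=-107/312, b=Δ2−h2·(2M2+M3)/6=-365/156
seg 3: a=-2, c=M3/2=5/104, d=(M4−M3)/(6·1)=-5/312, b=Δ3−h3·(2M3+M4)/6=307/156
t_q=29/4 → seg 3, τ=1/4; S=-2+307/156·τ+5/104·τ²+-5/312·τ³=-10019/6656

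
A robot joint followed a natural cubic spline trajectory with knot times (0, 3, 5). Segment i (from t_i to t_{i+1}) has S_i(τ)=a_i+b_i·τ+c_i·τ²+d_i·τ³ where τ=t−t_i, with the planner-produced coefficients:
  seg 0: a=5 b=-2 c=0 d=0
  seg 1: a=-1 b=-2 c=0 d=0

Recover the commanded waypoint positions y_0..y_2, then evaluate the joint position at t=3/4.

y_0=5 y_1=-1 y_2=-5
S(3/4) = 7/2

y_0 = S_0(0) = a_0 = 5
y_1 = S_1(0) = a_1 = -1
y_2 = S_1(2) = -5
t_q=3/4 is in segment 0 (τ=3/4); S_0(τ)=7/2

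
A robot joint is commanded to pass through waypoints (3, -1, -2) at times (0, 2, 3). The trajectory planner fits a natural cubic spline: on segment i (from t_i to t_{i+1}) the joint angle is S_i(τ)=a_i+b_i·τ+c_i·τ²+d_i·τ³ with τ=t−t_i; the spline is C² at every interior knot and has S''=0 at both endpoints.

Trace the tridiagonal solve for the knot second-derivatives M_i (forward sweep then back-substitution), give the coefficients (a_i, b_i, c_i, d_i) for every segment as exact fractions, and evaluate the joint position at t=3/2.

  seg 0: a=3 b=-7/3 c=0 d=1/12
  seg 1: a=-1 b=-4/3 c=1/2 d=-1/6
S(3/2) = -7/32

Δ: Δ0=-2, Δ1=-1
row 1: diag=6, rhs=6; c'=1/6, d'=1
back: M1=1
M: M0=0, M1=1, M2=0
seg 0: a=3, c=M0/2=0, d=(M1−M0)/(6·2)=1/12, b=Δ0−h0·(2M0+M1)/6=-7/3
seg 1: a=-1, c=M1/2=1/2, d=(M2−M1)/(6·1)=-1/6, b=Δ1−h1·(2M1+M2)/6=-4/3
t_q=3/2 → seg 0, τ=3/2; S=3+-7/3·τ+0·τ²+1/12·τ³=-7/32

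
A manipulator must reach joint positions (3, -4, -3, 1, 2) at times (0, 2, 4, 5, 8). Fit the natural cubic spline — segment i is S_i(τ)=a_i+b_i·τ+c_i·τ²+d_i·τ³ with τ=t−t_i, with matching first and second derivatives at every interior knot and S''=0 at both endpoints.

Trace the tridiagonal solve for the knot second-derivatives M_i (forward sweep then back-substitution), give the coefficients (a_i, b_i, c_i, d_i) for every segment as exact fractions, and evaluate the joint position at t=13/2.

Δ: Δ0=-7/2, Δ1=1/2, Δ2=4, Δ3=1/3
row 1: diag=8, rhs=24; c'=1/4, d'=3
row 2: denom=6−2·1/4=11/2; d'=(21−2·3)/(11/2)=30/11
row 3: denom=8−1·2/11=86/11; d'=(-22−1·30/11)/(86/11)=-136/43
back: M3=-136/43
back: M2=30/11−2/11·-136/43=142/43
back: M1=3−1/4·142/43=187/86
M: M0=0, M1=187/86, M2=142/43, M3=-136/43, M4=0
seg 0: a=3, c=M0/2=0, d=(M1−M0)/(6·2)=187/1032, b=Δ0−h0·(2M0+M1)/6=-545/129
seg 1: a=-4, c=M1/2=187/172, d=(M2−M1)/(6·2)=97/1032, b=Δ1−h1·(2M1+M2)/6=-529/258
seg 2: a=-3, c=M2/2=71/43, d=(M3−M2)/(6·1)=-139/129, b=Δ2−h2·(2M2+M3)/6=442/129
seg 3: a=1, c=M3/2=-68/43, d=(M4−M3)/(6·3)=68/387, b=Δ3−h3·(2M3+M4)/6=451/129
t_q=13/2 → seg 3, τ=3/2; S=1+451/129·τ+-68/43·τ²+68/387·τ³=141/43

  seg 0: a=3 b=-545/129 c=0 d=187/1032
  seg 1: a=-4 b=-529/258 c=187/172 d=97/1032
  seg 2: a=-3 b=442/129 c=71/43 d=-139/129
  seg 3: a=1 b=451/129 c=-68/43 d=68/387
S(13/2) = 141/43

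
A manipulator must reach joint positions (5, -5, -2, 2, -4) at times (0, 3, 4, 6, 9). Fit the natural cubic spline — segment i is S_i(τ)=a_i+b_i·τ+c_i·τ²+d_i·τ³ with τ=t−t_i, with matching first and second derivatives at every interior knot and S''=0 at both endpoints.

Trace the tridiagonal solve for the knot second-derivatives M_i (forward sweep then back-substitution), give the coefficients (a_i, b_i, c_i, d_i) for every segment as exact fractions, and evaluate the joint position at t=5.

  seg 0: a=5 b=-1265/219 c=0 d=535/1971
  seg 1: a=-5 b=340/219 c=535/219 d=-218/219
  seg 2: a=-2 b=252/73 c=-119/219 d=-20/219
  seg 3: a=2 b=40/219 c=-239/219 d=239/1971
S(5) = 179/219

Δ: Δ0=-10/3, Δ1=3, Δ2=2, Δ3=-2
row 1: diag=8, rhs=38; c'=1/8, d'=19/4
row 2: denom=6−1·1/8=47/8; d'=(-6−1·19/4)/(47/8)=-86/47
row 3: denom=10−2·16/47=438/47; d'=(-24−2·-86/47)/(438/47)=-478/219
back: M3=-478/219
back: M2=-86/47−16/47·-478/219=-238/219
back: M1=19/4−1/8·-238/219=1070/219
M: M0=0, M1=1070/219, M2=-238/219, M3=-478/219, M4=0
seg 0: a=5, c=M0/2=0, d=(M1−M0)/(6·3)=535/1971, b=Δ0−h0·(2M0+M1)/6=-1265/219
seg 1: a=-5, c=M1/2=535/219, d=(M2−M1)/(6·1)=-218/219, b=Δ1−h1·(2M1+M2)/6=340/219
seg 2: a=-2, c=M2/2=-119/219, d=(M3−M2)/(6·2)=-20/219, b=Δ2−h2·(2M2+M3)/6=252/73
seg 3: a=2, c=M3/2=-239/219, d=(M4−M3)/(6·3)=239/1971, b=Δ3−h3·(2M3+M4)/6=40/219
t_q=5 → seg 2, τ=1; S=-2+252/73·τ+-119/219·τ²+-20/219·τ³=179/219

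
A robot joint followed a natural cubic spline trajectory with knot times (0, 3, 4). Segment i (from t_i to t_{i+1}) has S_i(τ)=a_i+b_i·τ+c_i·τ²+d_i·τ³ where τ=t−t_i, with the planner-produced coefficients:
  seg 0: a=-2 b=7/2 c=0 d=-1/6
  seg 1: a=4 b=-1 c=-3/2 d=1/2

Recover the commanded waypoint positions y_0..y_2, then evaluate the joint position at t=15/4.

y_0=-2 y_1=4 y_2=2
S(15/4) = 335/128

y_0 = S_0(0) = a_0 = -2
y_1 = S_1(0) = a_1 = 4
y_2 = S_1(1) = 2
t_q=15/4 is in segment 1 (τ=3/4); S_1(τ)=335/128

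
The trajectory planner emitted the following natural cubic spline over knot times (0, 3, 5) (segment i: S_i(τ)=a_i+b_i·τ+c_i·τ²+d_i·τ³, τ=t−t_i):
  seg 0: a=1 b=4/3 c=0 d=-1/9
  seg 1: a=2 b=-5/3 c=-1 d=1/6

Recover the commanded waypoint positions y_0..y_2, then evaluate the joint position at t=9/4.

y_0 = S_0(0) = a_0 = 1
y_1 = S_1(0) = a_1 = 2
y_2 = S_1(2) = -4
t_q=9/4 is in segment 0 (τ=9/4); S_0(τ)=175/64

y_0=1 y_1=2 y_2=-4
S(9/4) = 175/64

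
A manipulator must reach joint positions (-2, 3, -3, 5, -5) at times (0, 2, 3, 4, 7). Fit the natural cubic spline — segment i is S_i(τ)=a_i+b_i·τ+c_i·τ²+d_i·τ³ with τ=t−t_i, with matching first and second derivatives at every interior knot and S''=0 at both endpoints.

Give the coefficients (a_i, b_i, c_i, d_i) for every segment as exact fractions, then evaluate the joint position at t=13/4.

Δ: Δ0=5/2, Δ1=-6, Δ2=8, Δ3=-10/3
row 1: diag=6, rhs=-51; c'=1/6, d'=-17/2
row 2: denom=4−1·1/6=23/6; d'=(84−1·-17/2)/(23/6)=555/23
row 3: denom=8−1·6/23=178/23; d'=(-68−1·555/23)/(178/23)=-2119/178
back: M3=-2119/178
back: M2=555/23−6/23·-2119/178=2424/89
back: M1=-17/2−1/6·2424/89=-2321/178
M: M0=0, M1=-2321/178, M2=2424/89, M3=-2119/178, M4=0
seg 0: a=-2, c=M0/2=0, d=(M1−M0)/(6·2)=-2321/2136, b=Δ0−h0·(2M0+M1)/6=1828/267
seg 1: a=3, c=M1/2=-2321/356, d=(M2−M1)/(6·1)=7169/1068, b=Δ1−h1·(2M1+M2)/6=-3307/534
seg 2: a=-3, c=M2/2=1212/89, d=(M3−M2)/(6·1)=-6967/1068, b=Δ2−h2·(2M2+M3)/6=967/1068
seg 3: a=5, c=M3/2=-2119/356, d=(M4−M3)/(6·3)=2119/3204, b=Δ3−h3·(2M3+M4)/6=4577/534
t_q=13/4 → seg 2, τ=1/4; S=-3+967/1068·τ+1212/89·τ²+-6967/1068·τ³=-46125/22784

  seg 0: a=-2 b=1828/267 c=0 d=-2321/2136
  seg 1: a=3 b=-3307/534 c=-2321/356 d=7169/1068
  seg 2: a=-3 b=967/1068 c=1212/89 d=-6967/1068
  seg 3: a=5 b=4577/534 c=-2119/356 d=2119/3204
S(13/4) = -46125/22784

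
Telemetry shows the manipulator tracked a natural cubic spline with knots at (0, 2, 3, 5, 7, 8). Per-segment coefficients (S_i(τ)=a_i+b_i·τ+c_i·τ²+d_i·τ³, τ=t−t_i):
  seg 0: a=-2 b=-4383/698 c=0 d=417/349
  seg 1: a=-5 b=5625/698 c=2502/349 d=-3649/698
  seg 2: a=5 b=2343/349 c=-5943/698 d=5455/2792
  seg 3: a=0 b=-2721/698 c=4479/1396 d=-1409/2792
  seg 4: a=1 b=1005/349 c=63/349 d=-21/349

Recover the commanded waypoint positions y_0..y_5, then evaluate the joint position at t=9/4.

y_0 = S_0(0) = a_0 = -2
y_1 = S_1(0) = a_1 = -5
y_2 = S_2(0) = a_2 = 5
y_3 = S_3(0) = a_3 = 0
y_4 = S_4(0) = a_4 = 1
y_5 = S_4(1) = 4
t_q=9/4 is in segment 1 (τ=1/4); S_1(τ)=-116993/44672

y_0=-2 y_1=-5 y_2=5 y_3=0 y_4=1 y_5=4
S(9/4) = -116993/44672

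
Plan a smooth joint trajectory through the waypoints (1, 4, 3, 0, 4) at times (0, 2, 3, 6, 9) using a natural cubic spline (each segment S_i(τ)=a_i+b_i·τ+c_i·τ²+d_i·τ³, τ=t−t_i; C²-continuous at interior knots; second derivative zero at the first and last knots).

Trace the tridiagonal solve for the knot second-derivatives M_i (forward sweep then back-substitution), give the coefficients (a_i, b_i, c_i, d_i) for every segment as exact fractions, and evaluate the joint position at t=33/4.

  seg 0: a=1 b=593/255 c=0 d=-421/2040
  seg 1: a=4 b=-77/510 c=-421/340 d=397/1020
  seg 2: a=3 b=-1489/1020 c=-6/85 d=137/1836
  seg 3: a=0 b=67/510 c=613/1020 d=-613/9180
S(33/4) = 11217/4352

Δ: Δ0=3/2, Δ1=-1, Δ2=-1, Δ3=4/3
row 1: diag=6, rhs=-15; c'=1/6, d'=-5/2
row 2: denom=8−1·1/6=47/6; d'=(0−1·-5/2)/(47/6)=15/47
row 3: denom=12−3·18/47=510/47; d'=(14−3·15/47)/(510/47)=613/510
back: M3=613/510
back: M2=15/47−18/47·613/510=-12/85
back: M1=-5/2−1/6·-12/85=-421/170
M: M0=0, M1=-421/170, M2=-12/85, M3=613/510, M4=0
seg 0: a=1, c=M0/2=0, d=(M1−M0)/(6·2)=-421/2040, b=Δ0−h0·(2M0+M1)/6=593/255
seg 1: a=4, c=M1/2=-421/340, d=(M2−M1)/(6·1)=397/1020, b=Δ1−h1·(2M1+M2)/6=-77/510
seg 2: a=3, c=M2/2=-6/85, d=(M3−M2)/(6·3)=137/1836, b=Δ2−h2·(2M2+M3)/6=-1489/1020
seg 3: a=0, c=M3/2=613/1020, d=(M4−M3)/(6·3)=-613/9180, b=Δ3−h3·(2M3+M4)/6=67/510
t_q=33/4 → seg 3, τ=9/4; S=0+67/510·τ+613/1020·τ²+-613/9180·τ³=11217/4352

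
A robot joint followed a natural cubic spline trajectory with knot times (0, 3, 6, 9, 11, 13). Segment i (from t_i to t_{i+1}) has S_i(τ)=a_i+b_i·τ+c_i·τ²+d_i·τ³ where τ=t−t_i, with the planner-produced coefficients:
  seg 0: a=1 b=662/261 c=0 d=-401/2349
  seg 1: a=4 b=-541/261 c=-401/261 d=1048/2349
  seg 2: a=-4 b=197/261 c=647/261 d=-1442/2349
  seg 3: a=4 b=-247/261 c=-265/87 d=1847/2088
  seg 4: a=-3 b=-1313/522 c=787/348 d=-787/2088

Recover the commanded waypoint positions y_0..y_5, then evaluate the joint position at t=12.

y_0 = S_0(0) = a_0 = 1
y_1 = S_1(0) = a_1 = 4
y_2 = S_2(0) = a_2 = -4
y_3 = S_3(0) = a_3 = 4
y_4 = S_4(0) = a_4 = -3
y_5 = S_4(2) = -2
t_q=12 is in segment 4 (τ=1); S_4(τ)=-2527/696

y_0=1 y_1=4 y_2=-4 y_3=4 y_4=-3 y_5=-2
S(12) = -2527/696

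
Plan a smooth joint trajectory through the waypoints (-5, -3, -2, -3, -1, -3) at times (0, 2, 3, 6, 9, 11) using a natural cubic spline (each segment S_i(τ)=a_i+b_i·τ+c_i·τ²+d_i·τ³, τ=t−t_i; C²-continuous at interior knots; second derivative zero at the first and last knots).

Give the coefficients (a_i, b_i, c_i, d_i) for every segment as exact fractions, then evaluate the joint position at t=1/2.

Δ: Δ0=1, Δ1=1, Δ2=-1/3, Δ3=2/3, Δ4=-1
row 1: diag=6, rhs=0; c'=1/6, d'=0
row 2: denom=8−1·1/6=47/6; d'=(-8−1·0)/(47/6)=-48/47
row 3: denom=12−3·18/47=510/47; d'=(6−3·-48/47)/(510/47)=71/85
row 4: denom=10−3·47/170=1559/170; d'=(-10−3·71/85)/(1559/170)=-2126/1559
back: M4=-2126/1559
back: M3=71/85−47/170·-2126/1559=1890/1559
back: M2=-48/47−18/47·1890/1559=-2316/1559
back: M1=0−1/6·-2316/1559=386/1559
M: M0=0, M1=386/1559, M2=-2316/1559, M3=1890/1559, M4=-2126/1559, M5=0
seg 0: a=-5, c=M0/2=0, d=(M1−M0)/(6·2)=193/9354, b=Δ0−h0·(2M0+M1)/6=4291/4677
seg 1: a=-3, c=M1/2=193/1559, d=(M2−M1)/(6·1)=-1351/4677, b=Δ1−h1·(2M1+M2)/6=5449/4677
seg 2: a=-2, c=M2/2=-1158/1559, d=(M3−M2)/(6·3)=701/4677, b=Δ2−h2·(2M2+M3)/6=2554/4677
seg 3: a=-3, c=M3/2=945/1559, d=(M4−M3)/(6·3)=-2008/14031, b=Δ3−h3·(2M3+M4)/6=637/4677
seg 4: a=-1, c=M4/2=-1063/1559, d=(M5−M4)/(6·2)=1063/9354, b=Δ4−h4·(2M4+M5)/6=-425/4677
t_q=1/2 → seg 0, τ=1/2; S=-5+4291/4677·τ+0·τ²+193/9354·τ³=-113213/24944

  seg 0: a=-5 b=4291/4677 c=0 d=193/9354
  seg 1: a=-3 b=5449/4677 c=193/1559 d=-1351/4677
  seg 2: a=-2 b=2554/4677 c=-1158/1559 d=701/4677
  seg 3: a=-3 b=637/4677 c=945/1559 d=-2008/14031
  seg 4: a=-1 b=-425/4677 c=-1063/1559 d=1063/9354
S(1/2) = -113213/24944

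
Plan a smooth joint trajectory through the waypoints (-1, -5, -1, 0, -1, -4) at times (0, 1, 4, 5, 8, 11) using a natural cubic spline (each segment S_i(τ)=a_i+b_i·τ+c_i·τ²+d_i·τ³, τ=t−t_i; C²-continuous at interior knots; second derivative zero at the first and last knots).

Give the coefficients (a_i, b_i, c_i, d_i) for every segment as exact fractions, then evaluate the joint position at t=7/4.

  seg 0: a=-1 b=-7483/1563 c=0 d=1231/1563
  seg 1: a=-5 b=-3790/1563 c=1231/521 d=-1735/4689
  seg 2: a=-1 b=2753/1563 c=-504/521 d=322/1563
  seg 3: a=0 b=695/1563 c=-182/521 d=422/14067
  seg 4: a=-1 b=-1315/1563 c=-124/1563 d=124/14067
S(7/4) = -188249/33344

Δ: Δ0=-4, Δ1=4/3, Δ2=1, Δ3=-1/3, Δ4=-1
row 1: diag=8, rhs=32; c'=3/8, d'=4
row 2: denom=8−3·3/8=55/8; d'=(-2−3·4)/(55/8)=-112/55
row 3: denom=8−1·8/55=432/55; d'=(-8−1·-112/55)/(432/55)=-41/54
row 4: denom=12−3·55/144=521/48; d'=(-4−3·-41/54)/(521/48)=-248/1563
back: M4=-248/1563
back: M3=-41/54−55/144·-248/1563=-364/521
back: M2=-112/55−8/55·-364/521=-1008/521
back: M1=4−3/8·-1008/521=2462/521
M: M0=0, M1=2462/521, M2=-1008/521, M3=-364/521, M4=-248/1563, M5=0
seg 0: a=-1, c=M0/2=0, d=(M1−M0)/(6·1)=1231/1563, b=Δ0−h0·(2M0+M1)/6=-7483/1563
seg 1: a=-5, c=M1/2=1231/521, d=(M2−M1)/(6·3)=-1735/4689, b=Δ1−h1·(2M1+M2)/6=-3790/1563
seg 2: a=-1, c=M2/2=-504/521, d=(M3−M2)/(6·1)=322/1563, b=Δ2−h2·(2M2+M3)/6=2753/1563
seg 3: a=0, c=M3/2=-182/521, d=(M4−M3)/(6·3)=422/14067, b=Δ3−h3·(2M3+M4)/6=695/1563
seg 4: a=-1, c=M4/2=-124/1563, d=(M5−M4)/(6·3)=124/14067, b=Δ4−h4·(2M4+M5)/6=-1315/1563
t_q=7/4 → seg 1, τ=3/4; S=-5+-3790/1563·τ+1231/521·τ²+-1735/4689·τ³=-188249/33344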